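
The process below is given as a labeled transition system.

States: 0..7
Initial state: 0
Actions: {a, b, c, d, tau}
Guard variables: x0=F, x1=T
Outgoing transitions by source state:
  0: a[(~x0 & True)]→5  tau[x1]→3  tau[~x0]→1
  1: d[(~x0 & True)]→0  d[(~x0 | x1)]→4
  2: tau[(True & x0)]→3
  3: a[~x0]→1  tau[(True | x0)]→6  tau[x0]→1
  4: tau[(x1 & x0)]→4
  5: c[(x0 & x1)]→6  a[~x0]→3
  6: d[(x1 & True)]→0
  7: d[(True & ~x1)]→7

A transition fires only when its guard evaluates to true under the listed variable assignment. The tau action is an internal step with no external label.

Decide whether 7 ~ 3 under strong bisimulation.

Bisimulation quotient by refinement:
  P[0] = {{0,1,2,3,4,5,6,7}}
  P[1] = {{0,3},{1,6},{2,4,7},{5}}
  P[2] = {{0},{1},{2,4,7},{3},{5},{6}}
6 equivalence class(es) (converged in 3)
[7]={2,4,7}  [3]={3}

Answer: NOT BISIMILAR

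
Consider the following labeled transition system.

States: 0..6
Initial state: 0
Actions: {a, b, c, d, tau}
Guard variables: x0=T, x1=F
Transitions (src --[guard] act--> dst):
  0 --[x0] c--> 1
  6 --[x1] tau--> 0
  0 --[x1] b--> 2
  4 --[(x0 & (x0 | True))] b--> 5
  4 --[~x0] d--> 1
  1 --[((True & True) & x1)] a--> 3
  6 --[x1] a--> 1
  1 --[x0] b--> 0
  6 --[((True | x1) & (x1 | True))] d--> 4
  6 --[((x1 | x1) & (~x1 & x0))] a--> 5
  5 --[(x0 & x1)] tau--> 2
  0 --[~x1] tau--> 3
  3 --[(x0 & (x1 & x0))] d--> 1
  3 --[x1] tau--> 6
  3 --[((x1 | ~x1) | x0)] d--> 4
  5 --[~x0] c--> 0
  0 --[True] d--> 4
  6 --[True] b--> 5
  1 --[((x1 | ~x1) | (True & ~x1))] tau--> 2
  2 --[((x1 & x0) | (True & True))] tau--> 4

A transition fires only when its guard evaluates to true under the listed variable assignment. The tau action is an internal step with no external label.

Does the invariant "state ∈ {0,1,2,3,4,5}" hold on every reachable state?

Answer: INVARIANT HOLDS

Analysis:
Safe = {0,1,2,3,4,5}
Reachable = {0,1,2,3,4,5}
  0: safe
  1: safe
  2: safe
  3: safe
  4: safe
  5: safe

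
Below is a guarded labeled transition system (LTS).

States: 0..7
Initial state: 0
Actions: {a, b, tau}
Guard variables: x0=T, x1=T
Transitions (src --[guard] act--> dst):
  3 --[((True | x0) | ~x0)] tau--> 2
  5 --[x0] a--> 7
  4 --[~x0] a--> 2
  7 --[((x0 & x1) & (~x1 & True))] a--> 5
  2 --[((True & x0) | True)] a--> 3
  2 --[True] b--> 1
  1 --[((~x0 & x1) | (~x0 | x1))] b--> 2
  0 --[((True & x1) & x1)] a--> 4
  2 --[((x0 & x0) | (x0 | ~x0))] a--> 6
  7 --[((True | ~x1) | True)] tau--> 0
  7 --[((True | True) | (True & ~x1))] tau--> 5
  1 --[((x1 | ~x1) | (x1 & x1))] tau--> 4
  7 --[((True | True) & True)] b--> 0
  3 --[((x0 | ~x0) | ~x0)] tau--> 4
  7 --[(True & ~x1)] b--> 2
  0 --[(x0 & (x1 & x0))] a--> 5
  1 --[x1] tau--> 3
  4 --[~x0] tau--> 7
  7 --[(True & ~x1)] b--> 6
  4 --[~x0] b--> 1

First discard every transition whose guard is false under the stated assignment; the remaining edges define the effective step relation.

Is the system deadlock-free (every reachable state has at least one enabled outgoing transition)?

Answer: DEADLOCK at state 4

Working:
Reach set: {0,4,5,7}
  0: a→4  a→5  [deg 2]
  4: ∅  [STUCK]
  5: a→7  [deg 1]
  7: b→0  tau→0  tau→5  [deg 3]
trace reaching 4: a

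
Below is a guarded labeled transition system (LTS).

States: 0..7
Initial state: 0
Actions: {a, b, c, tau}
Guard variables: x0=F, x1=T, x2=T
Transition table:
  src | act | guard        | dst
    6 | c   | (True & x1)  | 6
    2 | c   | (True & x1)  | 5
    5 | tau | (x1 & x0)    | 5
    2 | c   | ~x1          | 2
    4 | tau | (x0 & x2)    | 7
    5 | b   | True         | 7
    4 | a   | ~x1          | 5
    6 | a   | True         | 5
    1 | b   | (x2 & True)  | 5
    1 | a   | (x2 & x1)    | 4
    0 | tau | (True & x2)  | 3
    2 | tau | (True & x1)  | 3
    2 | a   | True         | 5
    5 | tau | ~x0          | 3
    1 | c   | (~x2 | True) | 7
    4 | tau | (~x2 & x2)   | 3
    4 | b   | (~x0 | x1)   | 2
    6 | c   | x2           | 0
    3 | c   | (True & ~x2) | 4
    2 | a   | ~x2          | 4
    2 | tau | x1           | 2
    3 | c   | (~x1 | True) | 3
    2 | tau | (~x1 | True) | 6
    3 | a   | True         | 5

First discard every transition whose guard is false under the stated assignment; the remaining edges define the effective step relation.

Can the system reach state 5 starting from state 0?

Answer: REACHABLE

Analysis:
17 transition(s) survive guard evaluation.
depth 0: {0}
depth 1: {3}  total {0,3}
depth 2: {5}  total {0,3,5}
depth 3: {7}  total {0,3,5,7}
Reach set: {0,3,5,7}
witness 5: tau·a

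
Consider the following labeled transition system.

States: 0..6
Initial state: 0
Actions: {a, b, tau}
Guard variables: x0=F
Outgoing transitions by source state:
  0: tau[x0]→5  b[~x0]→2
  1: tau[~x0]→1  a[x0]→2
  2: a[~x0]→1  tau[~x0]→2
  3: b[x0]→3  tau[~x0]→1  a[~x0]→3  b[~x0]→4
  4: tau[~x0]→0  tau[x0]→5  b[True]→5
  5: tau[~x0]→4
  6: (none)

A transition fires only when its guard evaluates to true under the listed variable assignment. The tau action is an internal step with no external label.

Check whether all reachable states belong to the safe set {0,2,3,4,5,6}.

Answer: INVARIANT VIOLATED at state 1

Trace:
Allowed set {0,2,3,4,5,6}
Reachable = {0,1,2}
  0: safe
  1: VIOLATES
  2: safe
witness against invariant: b·a → 1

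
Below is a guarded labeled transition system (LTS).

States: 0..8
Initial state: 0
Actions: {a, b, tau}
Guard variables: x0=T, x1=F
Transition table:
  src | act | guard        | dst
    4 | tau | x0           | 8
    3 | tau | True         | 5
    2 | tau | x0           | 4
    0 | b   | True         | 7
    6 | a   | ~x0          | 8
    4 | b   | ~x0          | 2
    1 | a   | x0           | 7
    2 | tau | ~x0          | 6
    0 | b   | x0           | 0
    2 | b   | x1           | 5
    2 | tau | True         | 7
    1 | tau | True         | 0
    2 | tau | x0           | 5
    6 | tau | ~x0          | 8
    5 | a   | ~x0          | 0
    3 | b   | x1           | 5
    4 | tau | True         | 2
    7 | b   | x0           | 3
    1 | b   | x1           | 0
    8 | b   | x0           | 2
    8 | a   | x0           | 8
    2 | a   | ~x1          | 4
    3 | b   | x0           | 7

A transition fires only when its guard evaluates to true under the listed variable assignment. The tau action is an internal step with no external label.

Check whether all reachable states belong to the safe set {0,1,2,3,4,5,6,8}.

Safe = {0,1,2,3,4,5,6,8}
Reachable = {0,3,5,7}
  0: ✓
  3: ✓
  5: ✓
  7: ✗ unsafe
witness against invariant: b → 7

Answer: INVARIANT VIOLATED at state 7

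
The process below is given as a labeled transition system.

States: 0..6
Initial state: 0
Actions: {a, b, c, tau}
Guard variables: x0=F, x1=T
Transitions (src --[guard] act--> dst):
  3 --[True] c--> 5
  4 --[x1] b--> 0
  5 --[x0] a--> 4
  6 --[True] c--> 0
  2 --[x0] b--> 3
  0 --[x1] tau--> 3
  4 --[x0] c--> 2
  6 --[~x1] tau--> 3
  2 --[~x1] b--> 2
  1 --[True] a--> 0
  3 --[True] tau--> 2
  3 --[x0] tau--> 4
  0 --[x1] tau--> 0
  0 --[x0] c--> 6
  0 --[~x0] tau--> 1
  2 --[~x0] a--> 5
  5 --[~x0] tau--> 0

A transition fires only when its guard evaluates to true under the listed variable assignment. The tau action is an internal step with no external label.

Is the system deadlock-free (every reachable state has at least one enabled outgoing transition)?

Answer: DEADLOCK-FREE

Analysis:
Reachable = {0,1,2,3,5}
  0: tau→0  tau→1  tau→3  [3 exit(s)]
  1: a→0  [1 exit(s)]
  2: a→5  [1 exit(s)]
  3: c→5  tau→2  [2 exit(s)]
  5: tau→0  [1 exit(s)]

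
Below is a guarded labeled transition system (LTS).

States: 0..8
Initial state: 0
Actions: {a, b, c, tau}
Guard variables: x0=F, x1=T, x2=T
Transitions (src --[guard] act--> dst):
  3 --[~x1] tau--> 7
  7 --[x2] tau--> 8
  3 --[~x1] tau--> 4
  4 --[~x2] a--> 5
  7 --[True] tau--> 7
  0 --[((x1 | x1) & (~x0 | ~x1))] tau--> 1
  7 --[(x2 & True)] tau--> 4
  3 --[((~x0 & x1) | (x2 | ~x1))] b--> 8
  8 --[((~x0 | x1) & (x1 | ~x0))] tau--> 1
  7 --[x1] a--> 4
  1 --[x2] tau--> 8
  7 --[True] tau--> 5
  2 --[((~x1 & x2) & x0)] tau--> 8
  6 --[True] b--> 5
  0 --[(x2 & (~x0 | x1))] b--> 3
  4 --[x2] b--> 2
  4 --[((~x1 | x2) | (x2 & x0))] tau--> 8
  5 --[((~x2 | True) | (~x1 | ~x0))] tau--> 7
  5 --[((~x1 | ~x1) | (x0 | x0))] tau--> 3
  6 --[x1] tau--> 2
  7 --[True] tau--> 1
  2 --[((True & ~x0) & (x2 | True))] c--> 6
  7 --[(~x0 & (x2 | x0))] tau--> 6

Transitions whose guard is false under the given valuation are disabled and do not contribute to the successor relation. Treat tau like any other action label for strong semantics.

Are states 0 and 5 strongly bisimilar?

Answer: NOT BISIMILAR

Analysis:
Refine partition for ~:
  round 0: {{0,1,2,3,4,5,6,7,8}}
  round 1: {{0,4,6},{1,5,8},{2},{3},{7}}
  round 2: {{0},{1,8},{2},{3},{4},{5},{6},{7}}
8 equivalence class(es) (converged in 3)
class of 0: {0}; class of 5: {5}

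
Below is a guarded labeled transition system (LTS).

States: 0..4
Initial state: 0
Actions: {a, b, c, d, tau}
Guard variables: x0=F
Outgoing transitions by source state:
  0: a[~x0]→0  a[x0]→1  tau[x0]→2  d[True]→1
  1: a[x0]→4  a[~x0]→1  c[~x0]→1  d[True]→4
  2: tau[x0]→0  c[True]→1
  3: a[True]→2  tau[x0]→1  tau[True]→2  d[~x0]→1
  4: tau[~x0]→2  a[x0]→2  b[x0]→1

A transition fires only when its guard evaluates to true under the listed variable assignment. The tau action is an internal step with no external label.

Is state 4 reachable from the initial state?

Guard filter leaves 10 enabled edge(s).
Layer 0: {0}
Layer 1: {1}  total {0,1}
Layer 2: {4}  total {0,1,4}
Layer 3: {2}  total {0,1,2,4}
Reach set: {0,1,2,4}
trace reaching 4: d·d

Answer: REACHABLE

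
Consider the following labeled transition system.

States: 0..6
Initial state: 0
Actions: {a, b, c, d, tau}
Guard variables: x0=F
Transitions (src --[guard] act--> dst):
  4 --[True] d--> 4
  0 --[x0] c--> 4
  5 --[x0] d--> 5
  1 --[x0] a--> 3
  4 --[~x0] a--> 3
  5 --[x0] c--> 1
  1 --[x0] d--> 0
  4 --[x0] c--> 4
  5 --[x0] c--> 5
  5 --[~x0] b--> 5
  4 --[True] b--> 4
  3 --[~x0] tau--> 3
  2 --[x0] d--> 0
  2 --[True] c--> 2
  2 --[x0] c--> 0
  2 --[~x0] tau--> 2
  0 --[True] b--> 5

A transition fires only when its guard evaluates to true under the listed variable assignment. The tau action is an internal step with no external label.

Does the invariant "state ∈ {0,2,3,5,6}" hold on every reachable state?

Allowed set {0,2,3,5,6}
Reach set: {0,5}
  0: ✓
  5: ✓

Answer: INVARIANT HOLDS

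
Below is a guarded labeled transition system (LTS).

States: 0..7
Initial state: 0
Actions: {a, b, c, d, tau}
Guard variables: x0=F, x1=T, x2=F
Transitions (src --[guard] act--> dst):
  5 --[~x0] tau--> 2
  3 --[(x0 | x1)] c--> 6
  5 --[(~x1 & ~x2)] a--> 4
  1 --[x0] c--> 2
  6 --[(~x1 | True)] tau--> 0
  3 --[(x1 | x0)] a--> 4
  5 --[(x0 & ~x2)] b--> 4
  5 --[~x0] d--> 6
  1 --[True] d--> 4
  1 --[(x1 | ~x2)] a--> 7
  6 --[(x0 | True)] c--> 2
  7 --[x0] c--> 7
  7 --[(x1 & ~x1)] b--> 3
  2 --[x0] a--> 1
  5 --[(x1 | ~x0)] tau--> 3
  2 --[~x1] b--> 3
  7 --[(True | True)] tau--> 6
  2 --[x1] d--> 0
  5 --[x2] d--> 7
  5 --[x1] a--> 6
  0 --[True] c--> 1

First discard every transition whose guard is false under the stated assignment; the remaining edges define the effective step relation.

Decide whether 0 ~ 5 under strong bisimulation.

Compute ~ classes (split until stable):
  π0 = {{0,1,2,3,4,5,6,7}}
  π1 = {{0},{1},{2},{3},{4},{5},{6},{7}}
8 equivalence class(es) (converged in 2)
[0]={0}  [5]={5}

Answer: NOT BISIMILAR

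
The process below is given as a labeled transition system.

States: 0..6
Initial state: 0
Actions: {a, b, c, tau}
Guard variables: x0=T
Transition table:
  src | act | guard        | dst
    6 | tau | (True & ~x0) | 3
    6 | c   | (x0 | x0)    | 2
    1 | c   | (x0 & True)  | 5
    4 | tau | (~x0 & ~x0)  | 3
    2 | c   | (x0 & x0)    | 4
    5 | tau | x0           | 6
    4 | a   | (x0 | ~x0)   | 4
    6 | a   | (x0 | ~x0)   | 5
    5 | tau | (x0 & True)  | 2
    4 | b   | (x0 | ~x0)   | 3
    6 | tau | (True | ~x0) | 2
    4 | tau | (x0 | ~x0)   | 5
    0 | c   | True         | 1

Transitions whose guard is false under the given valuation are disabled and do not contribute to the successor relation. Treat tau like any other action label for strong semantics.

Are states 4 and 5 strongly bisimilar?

Refine partition for ~:
  π0 = {{0,1,2,3,4,5,6}}
  π1 = {{0,1,2},{3},{4},{5},{6}}
  π2 = {{0},{1},{2},{3},{4},{5},{6}}
stable after 3 split(s): 7 block(s)
class of 4: {4}; class of 5: {5}

Answer: NOT BISIMILAR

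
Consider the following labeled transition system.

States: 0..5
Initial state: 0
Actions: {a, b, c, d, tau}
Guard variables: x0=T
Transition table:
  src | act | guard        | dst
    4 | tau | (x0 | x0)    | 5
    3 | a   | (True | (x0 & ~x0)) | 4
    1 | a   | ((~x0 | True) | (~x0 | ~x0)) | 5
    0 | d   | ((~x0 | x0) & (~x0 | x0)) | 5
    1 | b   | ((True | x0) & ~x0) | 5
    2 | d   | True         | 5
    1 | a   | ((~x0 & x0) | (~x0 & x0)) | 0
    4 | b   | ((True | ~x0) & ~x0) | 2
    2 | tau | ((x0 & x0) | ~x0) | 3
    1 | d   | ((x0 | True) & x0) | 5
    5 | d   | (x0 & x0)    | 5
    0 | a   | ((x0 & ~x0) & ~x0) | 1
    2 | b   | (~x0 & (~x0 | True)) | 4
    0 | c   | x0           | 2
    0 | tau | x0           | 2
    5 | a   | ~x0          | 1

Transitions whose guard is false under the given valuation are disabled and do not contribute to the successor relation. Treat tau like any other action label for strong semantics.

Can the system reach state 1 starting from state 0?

Answer: UNREACHABLE

Analysis:
After dropping false guards: 10 live edges.
L0 = {0}
L1 = {2,5}  now seen {0,2,5}
L2 = {3}  now seen {0,2,3,5}
L3 = {4}  now seen {0,2,3,4,5}
Reach set: {0,2,3,4,5}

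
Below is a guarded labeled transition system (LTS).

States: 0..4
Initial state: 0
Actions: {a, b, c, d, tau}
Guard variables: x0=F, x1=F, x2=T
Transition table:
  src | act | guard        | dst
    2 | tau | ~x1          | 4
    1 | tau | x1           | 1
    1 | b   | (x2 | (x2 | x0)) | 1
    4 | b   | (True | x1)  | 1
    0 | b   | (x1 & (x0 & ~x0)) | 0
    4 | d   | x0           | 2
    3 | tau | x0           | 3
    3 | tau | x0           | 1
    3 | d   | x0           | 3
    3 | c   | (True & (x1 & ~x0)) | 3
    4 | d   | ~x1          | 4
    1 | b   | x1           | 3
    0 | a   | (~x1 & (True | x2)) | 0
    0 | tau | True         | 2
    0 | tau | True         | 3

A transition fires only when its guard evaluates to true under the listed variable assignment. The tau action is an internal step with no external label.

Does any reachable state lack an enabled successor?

Answer: DEADLOCK at state 3

Working:
R = {0,1,2,3,4}
  0: a→0  tau→2  tau→3  [3 exit(s)]
  1: b→1  [1 exit(s)]
  2: tau→4  [1 exit(s)]
  3: ∅  [deadlock]
  4: b→1  d→4  [2 exit(s)]
witness 3: tau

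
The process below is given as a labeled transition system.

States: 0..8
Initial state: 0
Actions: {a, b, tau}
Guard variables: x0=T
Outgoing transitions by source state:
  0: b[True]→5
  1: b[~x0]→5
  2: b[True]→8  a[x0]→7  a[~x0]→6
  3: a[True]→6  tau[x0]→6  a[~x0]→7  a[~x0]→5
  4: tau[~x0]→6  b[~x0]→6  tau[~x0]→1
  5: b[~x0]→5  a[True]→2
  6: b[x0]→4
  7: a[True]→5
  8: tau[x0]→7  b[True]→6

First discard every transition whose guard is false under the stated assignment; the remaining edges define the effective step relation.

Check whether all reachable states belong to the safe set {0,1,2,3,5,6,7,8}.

Safe = {0,1,2,3,5,6,7,8}
Reach set: {0,2,4,5,6,7,8}
  0: ok
  2: ok
  4: outside
  5: ok
  6: ok
  7: ok
  8: ok
reach 4 via b·a·b·b·b — violates

Answer: INVARIANT VIOLATED at state 4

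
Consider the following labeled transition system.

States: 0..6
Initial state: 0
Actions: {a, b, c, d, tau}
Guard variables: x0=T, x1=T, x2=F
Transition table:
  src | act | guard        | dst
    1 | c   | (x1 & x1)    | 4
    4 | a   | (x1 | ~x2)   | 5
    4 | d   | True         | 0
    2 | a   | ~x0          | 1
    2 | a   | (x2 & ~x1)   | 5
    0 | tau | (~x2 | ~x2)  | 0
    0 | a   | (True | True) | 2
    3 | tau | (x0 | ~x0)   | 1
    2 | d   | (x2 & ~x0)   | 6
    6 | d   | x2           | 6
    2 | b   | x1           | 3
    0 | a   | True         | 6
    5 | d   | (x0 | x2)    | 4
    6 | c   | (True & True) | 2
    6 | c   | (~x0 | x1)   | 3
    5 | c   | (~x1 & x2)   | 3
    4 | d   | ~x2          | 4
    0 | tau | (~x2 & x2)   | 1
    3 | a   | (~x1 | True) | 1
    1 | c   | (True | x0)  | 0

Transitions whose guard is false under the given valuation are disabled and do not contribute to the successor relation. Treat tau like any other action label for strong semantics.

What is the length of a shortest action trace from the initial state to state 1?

Layered search for 1:
  depth 0: {0}
  depth 1: {2,6}
  depth 2: {3}
  depth 3: {1}
1 enters at depth 3; path a·b·a

Answer: 3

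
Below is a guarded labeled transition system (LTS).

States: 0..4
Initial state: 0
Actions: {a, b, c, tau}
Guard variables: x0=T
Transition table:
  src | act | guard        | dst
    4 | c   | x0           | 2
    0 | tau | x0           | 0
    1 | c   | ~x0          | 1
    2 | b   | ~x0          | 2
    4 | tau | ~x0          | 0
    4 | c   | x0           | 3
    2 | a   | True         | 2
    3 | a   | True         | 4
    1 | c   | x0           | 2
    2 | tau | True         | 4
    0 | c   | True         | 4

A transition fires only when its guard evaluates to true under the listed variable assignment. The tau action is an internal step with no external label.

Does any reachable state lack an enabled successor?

Answer: DEADLOCK-FREE

Analysis:
Reachable = {0,2,3,4}
  0: c→4  tau→0  [2 exit(s)]
  2: a→2  tau→4  [2 exit(s)]
  3: a→4  [1 exit(s)]
  4: c→2  c→3  [2 exit(s)]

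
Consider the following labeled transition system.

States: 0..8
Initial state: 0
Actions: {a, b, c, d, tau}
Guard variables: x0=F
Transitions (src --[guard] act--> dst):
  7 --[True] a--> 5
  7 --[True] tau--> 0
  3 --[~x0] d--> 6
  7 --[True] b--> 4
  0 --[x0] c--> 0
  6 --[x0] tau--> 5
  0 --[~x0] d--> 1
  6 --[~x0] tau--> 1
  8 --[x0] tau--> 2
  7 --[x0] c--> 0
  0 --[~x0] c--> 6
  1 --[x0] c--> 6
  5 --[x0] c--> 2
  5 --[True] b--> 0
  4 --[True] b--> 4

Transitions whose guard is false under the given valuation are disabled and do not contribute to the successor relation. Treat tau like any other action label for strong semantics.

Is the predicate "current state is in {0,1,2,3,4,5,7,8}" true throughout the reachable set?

Answer: INVARIANT VIOLATED at state 6

Working:
Safe = {0,1,2,3,4,5,7,8}
Reach set: {0,1,6}
  0: ✓
  1: ✓
  6: ✗ unsafe
counterexample path to 6: c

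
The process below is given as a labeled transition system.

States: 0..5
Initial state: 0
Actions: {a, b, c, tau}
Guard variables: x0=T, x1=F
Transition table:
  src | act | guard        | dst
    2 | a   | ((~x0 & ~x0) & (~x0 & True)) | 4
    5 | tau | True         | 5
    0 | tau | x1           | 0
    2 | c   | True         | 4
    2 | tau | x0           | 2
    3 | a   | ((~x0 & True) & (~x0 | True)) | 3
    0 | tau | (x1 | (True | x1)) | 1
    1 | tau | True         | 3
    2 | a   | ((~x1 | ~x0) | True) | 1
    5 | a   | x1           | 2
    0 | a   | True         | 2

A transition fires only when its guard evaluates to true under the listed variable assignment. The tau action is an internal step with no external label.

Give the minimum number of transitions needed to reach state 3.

Answer: 2

Working:
BFS to 3:
  L0 = {0}
  L1 = {1,2}
  L2 = {3,4}
3 enters at depth 2; path tau·tau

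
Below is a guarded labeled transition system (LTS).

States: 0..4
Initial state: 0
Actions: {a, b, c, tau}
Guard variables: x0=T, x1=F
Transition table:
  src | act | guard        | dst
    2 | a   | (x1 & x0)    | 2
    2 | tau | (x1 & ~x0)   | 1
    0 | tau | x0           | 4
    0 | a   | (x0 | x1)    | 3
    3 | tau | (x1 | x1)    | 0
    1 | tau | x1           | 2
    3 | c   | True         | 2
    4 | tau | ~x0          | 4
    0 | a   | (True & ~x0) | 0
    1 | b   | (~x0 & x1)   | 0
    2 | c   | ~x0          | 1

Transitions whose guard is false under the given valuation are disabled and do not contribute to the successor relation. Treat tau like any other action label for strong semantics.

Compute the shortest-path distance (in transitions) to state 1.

BFS to 1:
  L0 = {0}
  L1 = {3,4}
  L2 = {2}
1 never appears.

Answer: UNREACHABLE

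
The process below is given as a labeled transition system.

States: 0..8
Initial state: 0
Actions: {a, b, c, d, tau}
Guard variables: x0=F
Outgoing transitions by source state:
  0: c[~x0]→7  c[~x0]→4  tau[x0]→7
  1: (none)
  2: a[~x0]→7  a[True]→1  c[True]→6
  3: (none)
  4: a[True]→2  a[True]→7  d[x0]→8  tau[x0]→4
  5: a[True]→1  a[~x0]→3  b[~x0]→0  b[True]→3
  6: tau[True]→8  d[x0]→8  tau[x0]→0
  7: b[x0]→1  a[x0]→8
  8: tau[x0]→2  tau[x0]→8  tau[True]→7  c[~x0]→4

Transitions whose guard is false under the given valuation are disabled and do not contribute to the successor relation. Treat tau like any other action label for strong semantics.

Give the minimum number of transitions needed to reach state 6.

Breadth-first toward 6:
  L0 = {0}
  L1 = {4,7}
  L2 = {2}
  L3 = {1,6}
6 enters at depth 3; path c·a·c

Answer: 3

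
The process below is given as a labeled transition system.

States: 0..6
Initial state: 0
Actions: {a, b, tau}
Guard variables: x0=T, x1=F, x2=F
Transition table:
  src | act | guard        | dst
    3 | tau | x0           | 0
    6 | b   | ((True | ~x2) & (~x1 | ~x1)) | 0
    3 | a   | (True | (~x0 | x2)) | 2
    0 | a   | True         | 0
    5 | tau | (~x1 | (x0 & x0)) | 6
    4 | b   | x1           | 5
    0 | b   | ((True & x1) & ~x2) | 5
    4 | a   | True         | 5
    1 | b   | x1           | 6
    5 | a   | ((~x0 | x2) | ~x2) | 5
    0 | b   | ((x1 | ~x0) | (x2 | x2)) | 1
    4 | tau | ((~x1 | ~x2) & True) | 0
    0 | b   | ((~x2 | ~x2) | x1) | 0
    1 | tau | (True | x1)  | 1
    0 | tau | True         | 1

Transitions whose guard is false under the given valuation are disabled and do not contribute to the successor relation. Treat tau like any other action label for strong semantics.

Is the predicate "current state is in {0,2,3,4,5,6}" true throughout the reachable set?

Safe = {0,2,3,4,5,6}
Reachable = {0,1}
  0: ✓
  1: VIOLATES
witness against invariant: tau → 1

Answer: INVARIANT VIOLATED at state 1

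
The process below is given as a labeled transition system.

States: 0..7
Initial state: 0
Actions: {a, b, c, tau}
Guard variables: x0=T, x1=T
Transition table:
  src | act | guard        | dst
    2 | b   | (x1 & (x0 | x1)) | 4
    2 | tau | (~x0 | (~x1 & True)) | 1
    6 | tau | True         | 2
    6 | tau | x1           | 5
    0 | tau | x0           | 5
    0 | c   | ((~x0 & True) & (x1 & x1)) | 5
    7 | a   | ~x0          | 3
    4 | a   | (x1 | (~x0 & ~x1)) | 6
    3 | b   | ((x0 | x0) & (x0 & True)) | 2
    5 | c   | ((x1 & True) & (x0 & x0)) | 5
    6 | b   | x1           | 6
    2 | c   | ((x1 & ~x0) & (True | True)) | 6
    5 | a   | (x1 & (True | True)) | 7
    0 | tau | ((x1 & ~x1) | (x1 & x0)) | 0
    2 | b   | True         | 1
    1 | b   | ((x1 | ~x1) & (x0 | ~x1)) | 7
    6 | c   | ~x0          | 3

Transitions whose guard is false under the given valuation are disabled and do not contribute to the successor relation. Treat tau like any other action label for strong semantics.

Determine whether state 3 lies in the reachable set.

After dropping false guards: 12 live edges.
Layer 0: {0}
Layer 1: {5}  total {0,5}
Layer 2: {7}  total {0,5,7}
Reachable = {0,5,7}

Answer: UNREACHABLE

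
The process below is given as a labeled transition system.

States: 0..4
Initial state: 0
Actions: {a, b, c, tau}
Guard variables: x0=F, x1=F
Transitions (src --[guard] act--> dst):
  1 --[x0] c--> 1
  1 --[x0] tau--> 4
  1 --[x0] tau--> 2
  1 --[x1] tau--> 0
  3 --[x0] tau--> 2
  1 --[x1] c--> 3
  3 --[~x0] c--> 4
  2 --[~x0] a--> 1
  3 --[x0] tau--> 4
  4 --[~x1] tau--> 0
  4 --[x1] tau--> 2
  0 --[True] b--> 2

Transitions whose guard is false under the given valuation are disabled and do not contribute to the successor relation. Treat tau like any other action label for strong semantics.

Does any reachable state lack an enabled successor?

Answer: DEADLOCK at state 1

Analysis:
R = {0,1,2}
  0: b→2  [1 out]
  1: ∅  [deadlock]
  2: a→1  [1 out]
Path to 1: b·a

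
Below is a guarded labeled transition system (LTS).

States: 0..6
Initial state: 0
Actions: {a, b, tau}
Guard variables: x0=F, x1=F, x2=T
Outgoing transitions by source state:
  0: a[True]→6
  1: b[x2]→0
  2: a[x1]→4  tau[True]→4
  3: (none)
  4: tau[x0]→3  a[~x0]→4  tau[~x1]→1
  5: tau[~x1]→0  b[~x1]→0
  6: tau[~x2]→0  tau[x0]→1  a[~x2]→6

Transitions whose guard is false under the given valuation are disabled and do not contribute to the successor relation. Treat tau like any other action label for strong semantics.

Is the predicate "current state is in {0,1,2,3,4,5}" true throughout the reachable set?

Answer: INVARIANT VIOLATED at state 6

Working:
Allowed set {0,1,2,3,4,5}
Reachable = {0,6}
  0: ✓
  6: outside
witness against invariant: a → 6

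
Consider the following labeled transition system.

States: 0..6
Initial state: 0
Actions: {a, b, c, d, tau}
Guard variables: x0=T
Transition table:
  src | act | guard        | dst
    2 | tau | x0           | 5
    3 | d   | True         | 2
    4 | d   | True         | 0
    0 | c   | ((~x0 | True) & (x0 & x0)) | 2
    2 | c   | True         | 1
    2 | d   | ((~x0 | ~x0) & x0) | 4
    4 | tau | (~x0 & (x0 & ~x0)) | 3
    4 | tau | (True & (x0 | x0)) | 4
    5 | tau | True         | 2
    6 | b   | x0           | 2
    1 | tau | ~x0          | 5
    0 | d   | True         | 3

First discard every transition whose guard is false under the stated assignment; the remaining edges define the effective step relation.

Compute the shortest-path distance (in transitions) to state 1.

Answer: 2

Analysis:
BFS to 1:
  Layer 0: {0}
  Layer 1: {2,3}
  Layer 2: {1,5}
1 enters at depth 2; path c·c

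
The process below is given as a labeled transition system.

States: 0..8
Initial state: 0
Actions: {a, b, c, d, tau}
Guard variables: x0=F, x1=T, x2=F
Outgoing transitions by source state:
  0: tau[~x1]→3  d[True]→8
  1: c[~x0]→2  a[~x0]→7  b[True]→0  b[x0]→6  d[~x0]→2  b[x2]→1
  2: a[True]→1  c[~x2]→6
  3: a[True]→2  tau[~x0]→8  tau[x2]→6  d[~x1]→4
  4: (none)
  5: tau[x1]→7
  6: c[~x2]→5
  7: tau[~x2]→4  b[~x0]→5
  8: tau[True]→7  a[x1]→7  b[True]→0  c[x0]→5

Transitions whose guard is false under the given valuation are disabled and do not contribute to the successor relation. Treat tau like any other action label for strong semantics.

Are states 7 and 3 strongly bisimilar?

Bisimulation quotient by refinement:
  P[0] = {{0,1,2,3,4,5,6,7,8}}
  P[1] = {{0},{1},{2},{3},{4},{5},{6},{7},{8}}
Fixed point at round 2; 9 class(es).
[7]={7}  [3]={3}

Answer: NOT BISIMILAR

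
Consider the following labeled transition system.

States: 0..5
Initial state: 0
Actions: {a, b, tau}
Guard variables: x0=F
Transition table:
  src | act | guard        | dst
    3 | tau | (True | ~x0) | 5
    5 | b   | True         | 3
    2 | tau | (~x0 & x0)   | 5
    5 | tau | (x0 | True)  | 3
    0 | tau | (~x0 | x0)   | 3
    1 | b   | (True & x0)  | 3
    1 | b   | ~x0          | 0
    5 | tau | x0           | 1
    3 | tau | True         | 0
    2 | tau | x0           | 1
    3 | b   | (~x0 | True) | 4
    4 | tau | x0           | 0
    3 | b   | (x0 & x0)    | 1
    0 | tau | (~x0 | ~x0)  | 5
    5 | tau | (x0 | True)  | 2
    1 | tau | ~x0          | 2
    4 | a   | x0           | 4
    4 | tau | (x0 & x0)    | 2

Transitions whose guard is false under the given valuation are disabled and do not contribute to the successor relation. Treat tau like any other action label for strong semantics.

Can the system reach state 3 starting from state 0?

Guard filter leaves 10 enabled edge(s).
L0 = {0}
L1 = {3,5}  cumulative {0,3,5}
L2 = {2,4}  cumulative {0,2,3,4,5}
Reachable = {0,2,3,4,5}
Path to 3: tau

Answer: REACHABLE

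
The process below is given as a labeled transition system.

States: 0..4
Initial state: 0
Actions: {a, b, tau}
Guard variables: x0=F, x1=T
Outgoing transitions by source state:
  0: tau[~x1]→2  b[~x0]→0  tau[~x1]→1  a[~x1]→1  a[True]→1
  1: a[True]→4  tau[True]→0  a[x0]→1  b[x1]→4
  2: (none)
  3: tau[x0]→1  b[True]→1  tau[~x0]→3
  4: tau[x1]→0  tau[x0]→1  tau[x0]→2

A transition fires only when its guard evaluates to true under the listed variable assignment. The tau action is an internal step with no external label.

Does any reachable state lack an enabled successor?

Answer: DEADLOCK-FREE

Working:
Reach set: {0,1,4}
  0: a→1  b→0  [deg 2]
  1: a→4  b→4  tau→0  [deg 3]
  4: tau→0  [deg 1]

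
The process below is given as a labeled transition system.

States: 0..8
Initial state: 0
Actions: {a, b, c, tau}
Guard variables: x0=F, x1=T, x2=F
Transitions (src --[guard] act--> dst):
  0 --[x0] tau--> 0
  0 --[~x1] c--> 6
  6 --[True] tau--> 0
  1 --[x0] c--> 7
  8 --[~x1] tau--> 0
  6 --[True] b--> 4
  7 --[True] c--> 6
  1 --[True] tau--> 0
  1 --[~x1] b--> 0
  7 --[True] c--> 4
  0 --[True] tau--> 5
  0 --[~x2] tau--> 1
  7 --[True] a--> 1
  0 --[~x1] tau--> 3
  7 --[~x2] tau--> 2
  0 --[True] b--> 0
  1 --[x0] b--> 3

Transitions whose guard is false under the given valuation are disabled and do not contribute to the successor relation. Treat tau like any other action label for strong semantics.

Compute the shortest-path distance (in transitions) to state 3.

Answer: UNREACHABLE

Working:
BFS to 3:
  L0 = {0}
  L1 = {1,5}
3 never appears.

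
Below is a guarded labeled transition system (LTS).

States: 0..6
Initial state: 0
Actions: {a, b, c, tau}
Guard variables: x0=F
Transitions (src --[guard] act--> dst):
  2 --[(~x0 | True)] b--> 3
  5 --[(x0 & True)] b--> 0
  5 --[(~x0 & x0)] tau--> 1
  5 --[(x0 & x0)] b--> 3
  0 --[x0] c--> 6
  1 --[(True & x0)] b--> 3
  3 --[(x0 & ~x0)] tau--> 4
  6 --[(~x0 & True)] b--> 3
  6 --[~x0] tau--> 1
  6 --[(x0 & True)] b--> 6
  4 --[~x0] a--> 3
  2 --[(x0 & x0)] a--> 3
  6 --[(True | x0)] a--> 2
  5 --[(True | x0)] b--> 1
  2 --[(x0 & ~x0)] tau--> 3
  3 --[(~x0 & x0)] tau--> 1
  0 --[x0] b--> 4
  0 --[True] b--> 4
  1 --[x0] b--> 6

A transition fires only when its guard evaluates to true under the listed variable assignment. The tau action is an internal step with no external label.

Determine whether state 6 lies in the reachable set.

7 transition(s) survive guard evaluation.
Layer 0: {0}
Layer 1: {4}  now seen {0,4}
Layer 2: {3}  now seen {0,3,4}
R = {0,3,4}

Answer: UNREACHABLE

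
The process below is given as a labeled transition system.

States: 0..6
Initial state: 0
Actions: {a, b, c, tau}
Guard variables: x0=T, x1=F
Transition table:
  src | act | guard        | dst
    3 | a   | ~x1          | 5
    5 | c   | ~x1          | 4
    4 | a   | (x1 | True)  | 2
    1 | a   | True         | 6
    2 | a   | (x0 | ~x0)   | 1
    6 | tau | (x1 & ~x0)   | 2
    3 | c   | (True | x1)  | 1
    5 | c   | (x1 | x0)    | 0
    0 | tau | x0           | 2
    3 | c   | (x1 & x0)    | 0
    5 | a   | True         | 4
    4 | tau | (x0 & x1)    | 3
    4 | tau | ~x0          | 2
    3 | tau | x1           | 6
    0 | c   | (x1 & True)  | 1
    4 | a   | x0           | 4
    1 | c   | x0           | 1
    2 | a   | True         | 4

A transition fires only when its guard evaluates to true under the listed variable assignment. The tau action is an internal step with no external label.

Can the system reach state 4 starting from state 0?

Guard filter leaves 12 enabled edge(s).
L0 = {0}
L1 = {2}  cumulative {0,2}
L2 = {1,4}  cumulative {0,1,2,4}
L3 = {6}  cumulative {0,1,2,4,6}
Reachable = {0,1,2,4,6}
trace reaching 4: tau·a

Answer: REACHABLE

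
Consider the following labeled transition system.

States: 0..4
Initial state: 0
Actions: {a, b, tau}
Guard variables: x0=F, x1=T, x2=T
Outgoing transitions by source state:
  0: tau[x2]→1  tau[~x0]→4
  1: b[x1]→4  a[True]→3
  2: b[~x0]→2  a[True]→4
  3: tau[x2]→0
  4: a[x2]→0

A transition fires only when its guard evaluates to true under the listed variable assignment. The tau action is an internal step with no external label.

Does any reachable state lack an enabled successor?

Answer: DEADLOCK-FREE

Analysis:
Reach set: {0,1,3,4}
  0: tau→1  tau→4  [2 exit(s)]
  1: a→3  b→4  [2 exit(s)]
  3: tau→0  [1 exit(s)]
  4: a→0  [1 exit(s)]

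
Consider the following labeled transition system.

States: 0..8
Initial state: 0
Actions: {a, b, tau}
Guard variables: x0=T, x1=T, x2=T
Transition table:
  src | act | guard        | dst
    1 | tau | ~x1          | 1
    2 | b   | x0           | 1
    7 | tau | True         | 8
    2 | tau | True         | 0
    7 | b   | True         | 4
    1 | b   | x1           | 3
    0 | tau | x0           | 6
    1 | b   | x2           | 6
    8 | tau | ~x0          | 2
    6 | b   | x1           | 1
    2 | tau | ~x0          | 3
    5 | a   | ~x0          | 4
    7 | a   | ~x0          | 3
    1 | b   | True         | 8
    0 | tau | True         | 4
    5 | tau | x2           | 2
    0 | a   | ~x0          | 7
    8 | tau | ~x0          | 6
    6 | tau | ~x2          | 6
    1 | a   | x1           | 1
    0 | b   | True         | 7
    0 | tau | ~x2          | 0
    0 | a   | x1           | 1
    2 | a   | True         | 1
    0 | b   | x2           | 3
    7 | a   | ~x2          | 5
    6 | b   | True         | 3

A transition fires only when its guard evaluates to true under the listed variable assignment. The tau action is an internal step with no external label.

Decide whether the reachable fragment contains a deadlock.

Reach set: {0,1,3,4,6,7,8}
  0: a→1  b→3  b→7  tau→4  tau→6  [5 exit(s)]
  1: a→1  b→3  b→6  b→8  [4 exit(s)]
  3: ∅  [no exit]
  4: ∅  [no exit]
  6: b→1  b→3  [2 exit(s)]
  7: b→4  tau→8  [2 exit(s)]
  8: ∅  [no exit]
trace reaching 3: b

Answer: DEADLOCK at state 3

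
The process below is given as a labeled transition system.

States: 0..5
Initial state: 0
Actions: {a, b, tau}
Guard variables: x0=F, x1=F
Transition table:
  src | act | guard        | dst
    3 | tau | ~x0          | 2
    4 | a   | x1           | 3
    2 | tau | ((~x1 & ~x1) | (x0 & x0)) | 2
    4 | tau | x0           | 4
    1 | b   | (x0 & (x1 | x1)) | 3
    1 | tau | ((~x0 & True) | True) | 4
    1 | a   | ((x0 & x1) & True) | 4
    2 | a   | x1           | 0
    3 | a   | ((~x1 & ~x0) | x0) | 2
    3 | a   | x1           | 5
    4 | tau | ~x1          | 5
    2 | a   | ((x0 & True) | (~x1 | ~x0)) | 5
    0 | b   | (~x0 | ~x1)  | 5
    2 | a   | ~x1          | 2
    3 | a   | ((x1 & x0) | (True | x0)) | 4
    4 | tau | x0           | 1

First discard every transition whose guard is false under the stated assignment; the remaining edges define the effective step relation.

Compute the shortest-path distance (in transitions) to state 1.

BFS to 1:
  Layer 0: {0}
  Layer 1: {5}
1 never appears.

Answer: UNREACHABLE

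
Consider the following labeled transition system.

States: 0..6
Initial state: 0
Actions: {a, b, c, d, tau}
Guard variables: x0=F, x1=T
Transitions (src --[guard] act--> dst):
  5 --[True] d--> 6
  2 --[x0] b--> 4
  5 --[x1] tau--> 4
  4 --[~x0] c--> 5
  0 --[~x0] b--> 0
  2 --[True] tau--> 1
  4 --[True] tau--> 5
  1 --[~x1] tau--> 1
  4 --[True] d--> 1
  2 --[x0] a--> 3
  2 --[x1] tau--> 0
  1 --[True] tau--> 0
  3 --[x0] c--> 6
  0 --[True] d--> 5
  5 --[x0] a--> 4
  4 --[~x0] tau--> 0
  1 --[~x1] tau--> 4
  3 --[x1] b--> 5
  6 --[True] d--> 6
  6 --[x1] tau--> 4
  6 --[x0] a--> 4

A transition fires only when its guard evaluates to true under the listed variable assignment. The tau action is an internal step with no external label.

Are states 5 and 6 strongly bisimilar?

Bisimulation quotient by refinement:
  P[0] = {{0,1,2,3,4,5,6}}
  P[1] = {{0},{1,2},{3},{4},{5,6}}
  P[2] = {{0},{1},{2},{3},{4},{5,6}}
stable after 3 split(s): 6 block(s)
class of 5: {5,6}; class of 6: {5,6}

Answer: BISIMILAR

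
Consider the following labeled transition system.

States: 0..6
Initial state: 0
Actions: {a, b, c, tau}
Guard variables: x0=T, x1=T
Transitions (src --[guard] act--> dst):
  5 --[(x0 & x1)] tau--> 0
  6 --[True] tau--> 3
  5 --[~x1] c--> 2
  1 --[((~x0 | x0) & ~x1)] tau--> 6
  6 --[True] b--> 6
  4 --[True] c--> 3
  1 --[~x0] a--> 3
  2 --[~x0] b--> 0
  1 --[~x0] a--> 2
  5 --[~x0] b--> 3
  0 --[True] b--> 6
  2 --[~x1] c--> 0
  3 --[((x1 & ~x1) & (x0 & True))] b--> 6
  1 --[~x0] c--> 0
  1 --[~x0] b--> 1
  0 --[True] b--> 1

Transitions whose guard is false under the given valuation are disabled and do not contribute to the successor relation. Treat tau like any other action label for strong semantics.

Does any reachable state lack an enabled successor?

Reach set: {0,1,3,6}
  0: b→1  b→6  [deg 2]
  1: ∅  [no exit]
  3: ∅  [no exit]
  6: b→6  tau→3  [deg 2]
Path to 1: b

Answer: DEADLOCK at state 1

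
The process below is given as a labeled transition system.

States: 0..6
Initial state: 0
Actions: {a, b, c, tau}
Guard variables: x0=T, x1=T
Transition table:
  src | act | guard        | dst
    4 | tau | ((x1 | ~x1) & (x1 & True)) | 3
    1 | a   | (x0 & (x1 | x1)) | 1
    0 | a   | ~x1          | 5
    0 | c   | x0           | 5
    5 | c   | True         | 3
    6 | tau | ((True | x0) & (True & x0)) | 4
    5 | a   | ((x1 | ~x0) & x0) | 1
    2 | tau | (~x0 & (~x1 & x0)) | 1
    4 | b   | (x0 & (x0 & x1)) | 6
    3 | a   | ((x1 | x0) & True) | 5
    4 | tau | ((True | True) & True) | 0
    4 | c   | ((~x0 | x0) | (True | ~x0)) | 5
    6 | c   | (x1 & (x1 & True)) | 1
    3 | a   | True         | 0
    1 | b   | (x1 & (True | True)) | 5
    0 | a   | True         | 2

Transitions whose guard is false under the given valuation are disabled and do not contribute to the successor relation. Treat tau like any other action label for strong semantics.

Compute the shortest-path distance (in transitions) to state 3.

Answer: 2

Trace:
BFS to 3:
  L0 = {0}
  L1 = {2,5}
  L2 = {1,3}
depth(3)=2, e.g. c·c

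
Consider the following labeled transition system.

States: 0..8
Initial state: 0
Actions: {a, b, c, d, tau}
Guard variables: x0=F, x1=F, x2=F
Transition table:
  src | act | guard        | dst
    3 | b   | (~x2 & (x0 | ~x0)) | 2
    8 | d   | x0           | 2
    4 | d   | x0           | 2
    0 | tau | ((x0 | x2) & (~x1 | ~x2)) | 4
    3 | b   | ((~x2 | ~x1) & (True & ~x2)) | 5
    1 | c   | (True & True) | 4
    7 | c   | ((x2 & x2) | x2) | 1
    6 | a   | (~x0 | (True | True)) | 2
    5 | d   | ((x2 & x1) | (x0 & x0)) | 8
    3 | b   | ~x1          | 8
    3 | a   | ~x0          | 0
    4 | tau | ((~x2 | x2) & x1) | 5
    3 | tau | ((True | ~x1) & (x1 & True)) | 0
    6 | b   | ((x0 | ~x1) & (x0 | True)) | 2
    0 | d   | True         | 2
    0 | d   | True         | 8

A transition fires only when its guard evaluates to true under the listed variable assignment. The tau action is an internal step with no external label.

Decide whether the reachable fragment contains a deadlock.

Reach set: {0,2,8}
  0: d→2  d→8  [2 out]
  2: ∅  [STUCK]
  8: ∅  [STUCK]
Path to 2: d

Answer: DEADLOCK at state 2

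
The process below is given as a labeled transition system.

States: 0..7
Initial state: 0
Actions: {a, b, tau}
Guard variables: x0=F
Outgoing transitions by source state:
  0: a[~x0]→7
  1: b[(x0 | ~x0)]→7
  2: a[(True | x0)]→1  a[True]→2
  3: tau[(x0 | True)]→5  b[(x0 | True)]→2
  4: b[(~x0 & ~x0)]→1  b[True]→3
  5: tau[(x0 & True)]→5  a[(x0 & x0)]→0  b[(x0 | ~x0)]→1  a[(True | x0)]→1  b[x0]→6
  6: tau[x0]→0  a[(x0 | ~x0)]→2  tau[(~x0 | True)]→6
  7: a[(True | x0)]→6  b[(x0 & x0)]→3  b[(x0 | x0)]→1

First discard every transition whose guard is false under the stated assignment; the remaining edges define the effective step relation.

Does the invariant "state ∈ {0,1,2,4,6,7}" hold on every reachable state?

Allowed set {0,1,2,4,6,7}
Reachable = {0,1,2,6,7}
  0: ok
  1: ok
  2: ok
  6: ok
  7: ok

Answer: INVARIANT HOLDS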